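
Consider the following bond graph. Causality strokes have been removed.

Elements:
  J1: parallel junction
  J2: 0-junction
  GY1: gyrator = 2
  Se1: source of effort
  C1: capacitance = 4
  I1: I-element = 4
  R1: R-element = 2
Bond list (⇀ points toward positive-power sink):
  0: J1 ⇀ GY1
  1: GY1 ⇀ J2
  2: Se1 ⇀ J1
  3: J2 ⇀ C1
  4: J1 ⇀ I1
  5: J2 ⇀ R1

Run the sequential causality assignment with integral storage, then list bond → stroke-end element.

bond 0 stroke→GY1
bond 1 stroke→GY1
bond 2 stroke→J1
bond 3 stroke→J2
bond 4 stroke→I1
bond 5 stroke→R1

#2 stroke→J1  (Se1: effort source, stroke at far end)
#0 stroke→GY1  (J1: bond 2 brought effort, rest push out)
#4 stroke→I1  (common-e at J1 fixed by 2)
#1 stroke→GY1  (GY1 both-in/both-out from 0)
#3 stroke→J2  (C1 outputs effort q/C1)
#5 stroke→R1  (J2 effort already set via bond 3)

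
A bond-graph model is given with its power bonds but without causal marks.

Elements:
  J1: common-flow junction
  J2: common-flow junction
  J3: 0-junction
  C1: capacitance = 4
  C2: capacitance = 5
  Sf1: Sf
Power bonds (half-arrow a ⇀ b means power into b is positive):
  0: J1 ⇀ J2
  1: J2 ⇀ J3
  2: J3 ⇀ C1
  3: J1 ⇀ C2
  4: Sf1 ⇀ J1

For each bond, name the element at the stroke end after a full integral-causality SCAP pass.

bond 0 stroke→J1
bond 1 stroke→J2
bond 2 stroke→J3
bond 3 stroke→J1
bond 4 stroke→Sf1

β4 →Sf1  (source Sf1 imposes f)
β0 →J1  (J1: bond 4 brought flow, rest push out)
β3 →J1  (J1: bond 4 brought flow, rest push out)
β1 →J2  (common-f at J2 fixed by 0)
β2 →J3  (only one effort-in slot at J3)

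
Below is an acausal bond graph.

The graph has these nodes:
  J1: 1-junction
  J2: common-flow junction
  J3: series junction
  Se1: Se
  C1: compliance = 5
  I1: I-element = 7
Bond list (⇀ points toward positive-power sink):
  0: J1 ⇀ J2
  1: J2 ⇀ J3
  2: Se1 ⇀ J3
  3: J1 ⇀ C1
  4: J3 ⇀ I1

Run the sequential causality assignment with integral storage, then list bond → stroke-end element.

#0 →J2
#1 →J3
#2 →J3
#3 →J1
#4 →I1

b2 stroke→J3  (Se1 fixes effort; stroke away)
b3 stroke→J1  (C1 outputs effort q/C1)
b0 stroke→J2  (J1: last free bond brings flow in)
b1 stroke→J3  (J2 needs exactly one f-in)
b4 stroke→I1  (J3 needs exactly one f-in)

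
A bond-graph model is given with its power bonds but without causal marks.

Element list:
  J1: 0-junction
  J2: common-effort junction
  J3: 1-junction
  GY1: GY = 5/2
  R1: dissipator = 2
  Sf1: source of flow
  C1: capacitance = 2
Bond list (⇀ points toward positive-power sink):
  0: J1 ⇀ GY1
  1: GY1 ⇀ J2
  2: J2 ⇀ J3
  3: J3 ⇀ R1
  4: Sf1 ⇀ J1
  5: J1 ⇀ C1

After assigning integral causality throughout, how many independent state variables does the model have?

1  (C1 all integral)

b4 stroke at Sf1  (Sf1: flow source, stroke at near end)
b5 stroke at J1  (C1: C, integral causality)
b0 stroke at GY1  (common-e at J1 fixed by 5)
b1 stroke at GY1  (through GY1, causality inverts; strokes same side of GY1)
b2 stroke at J2  (only one effort-in slot at J2)
b3 stroke at J3  (J3 flow already set via bond 2)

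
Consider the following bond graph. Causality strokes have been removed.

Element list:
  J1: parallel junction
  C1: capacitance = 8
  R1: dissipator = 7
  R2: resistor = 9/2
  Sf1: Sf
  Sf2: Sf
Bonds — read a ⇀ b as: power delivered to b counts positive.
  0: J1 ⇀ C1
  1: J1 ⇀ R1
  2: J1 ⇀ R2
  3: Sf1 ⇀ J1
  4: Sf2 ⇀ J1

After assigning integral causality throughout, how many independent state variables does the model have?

b3 stroke→Sf1  (source Sf1 imposes f)
b4 stroke→Sf2  (source Sf2 imposes f)
b0 stroke→J1  (C1 integral (e out))
b1 stroke→R1  (J1: bond 0 brought effort, rest push out)
b2 stroke→R2  (J1 effort already set via bond 0)

1  (C1 all integral)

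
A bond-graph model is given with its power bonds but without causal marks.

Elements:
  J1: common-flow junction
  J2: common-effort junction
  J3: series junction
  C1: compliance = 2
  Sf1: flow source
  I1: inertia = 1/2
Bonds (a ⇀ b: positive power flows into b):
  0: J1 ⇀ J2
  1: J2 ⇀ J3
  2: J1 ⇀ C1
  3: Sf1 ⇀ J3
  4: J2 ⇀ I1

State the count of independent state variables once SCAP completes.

2  (C1, I1 all integral)

#3 →Sf1  (Sf1 (Sf) sets flow on bond)
#1 →J3  (J3 flow already set via bond 3)
#2 →J1  (prefer integral on C1)
#0 →J2  (J1 needs exactly one f-in)
#4 →I1  (J2 effort already set via bond 0)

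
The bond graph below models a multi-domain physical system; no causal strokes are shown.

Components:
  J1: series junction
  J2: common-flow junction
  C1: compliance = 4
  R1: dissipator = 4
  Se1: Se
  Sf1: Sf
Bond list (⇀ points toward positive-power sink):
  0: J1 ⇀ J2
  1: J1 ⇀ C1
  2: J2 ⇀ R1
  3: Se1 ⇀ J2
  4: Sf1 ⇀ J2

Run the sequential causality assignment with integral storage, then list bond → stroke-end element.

b0 |J2
b1 |J1
b2 |J2
b3 |J2
b4 |Sf1

b3 stroke at J2  (Se1 fixes effort; stroke away)
b4 stroke at Sf1  (source Sf1 imposes f)
b0 stroke at J2  (1-jn J2 has f-setter on 4)
b2 stroke at J2  (J2 flow already set via bond 4)
b1 stroke at J1  (J1: bond 0 brought flow, rest push out)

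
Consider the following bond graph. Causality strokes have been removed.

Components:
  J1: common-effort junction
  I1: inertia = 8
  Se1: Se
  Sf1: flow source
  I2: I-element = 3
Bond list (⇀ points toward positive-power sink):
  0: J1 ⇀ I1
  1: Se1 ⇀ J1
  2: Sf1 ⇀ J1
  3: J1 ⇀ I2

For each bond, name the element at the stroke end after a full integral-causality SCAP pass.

b1 →J1  (Se1: effort source, stroke at far end)
b2 →Sf1  (Sf1: flow source, stroke at near end)
b0 →I1  (common-e at J1 fixed by 1)
b3 →I2  (common-e at J1 fixed by 1)

bond 0 |I1
bond 1 |J1
bond 2 |Sf1
bond 3 |I2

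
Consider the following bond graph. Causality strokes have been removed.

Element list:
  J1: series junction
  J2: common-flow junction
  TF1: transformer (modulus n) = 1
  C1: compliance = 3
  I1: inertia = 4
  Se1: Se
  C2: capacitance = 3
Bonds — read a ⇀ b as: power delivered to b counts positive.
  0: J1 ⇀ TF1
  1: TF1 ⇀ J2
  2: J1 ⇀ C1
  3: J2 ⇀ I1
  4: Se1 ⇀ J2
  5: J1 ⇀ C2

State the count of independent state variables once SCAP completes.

β4 stroke at J2  (Se1 (Se) sets effort on bond)
β2 stroke at J1  (C1 outputs effort q/C1)
β3 stroke at I1  (I1: I, integral causality)
β1 stroke at J2  (common-f at J2 fixed by 3)
β0 stroke at TF1  (through TF1, causality passes straight; one stroke at TF1)
β5 stroke at J1  (1-jn J1 has f-setter on 0)

3  (C1, C2, I1 all integral)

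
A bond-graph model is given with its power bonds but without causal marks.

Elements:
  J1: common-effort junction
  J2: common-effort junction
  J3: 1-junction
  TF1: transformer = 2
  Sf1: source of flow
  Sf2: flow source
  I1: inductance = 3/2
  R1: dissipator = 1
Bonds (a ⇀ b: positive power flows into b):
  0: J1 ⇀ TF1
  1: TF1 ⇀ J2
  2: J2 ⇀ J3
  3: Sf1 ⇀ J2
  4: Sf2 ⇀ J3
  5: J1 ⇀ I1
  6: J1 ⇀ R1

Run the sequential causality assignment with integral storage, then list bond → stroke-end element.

#0 stroke at TF1
#1 stroke at J2
#2 stroke at J3
#3 stroke at Sf1
#4 stroke at Sf2
#5 stroke at I1
#6 stroke at J1

β3 →Sf1  (Sf1 fixes flow; stroke at Sf1)
β4 →Sf2  (source Sf2 imposes f)
β2 →J3  (J3 flow already set via bond 4)
β1 →J2  (J2: last free bond brings effort in)
β0 →TF1  (TF1: transformer flips bond 1)
β5 →I1  (I1 integral (f out))
β6 →J1  (only one effort-in slot at J1)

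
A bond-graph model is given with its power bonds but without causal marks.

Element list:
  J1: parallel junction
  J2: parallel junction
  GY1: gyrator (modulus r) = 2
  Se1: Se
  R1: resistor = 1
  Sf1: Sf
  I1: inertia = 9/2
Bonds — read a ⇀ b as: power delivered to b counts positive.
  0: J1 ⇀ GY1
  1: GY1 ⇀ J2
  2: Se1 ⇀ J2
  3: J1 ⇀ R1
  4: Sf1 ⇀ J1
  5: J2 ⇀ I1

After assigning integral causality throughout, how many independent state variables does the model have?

bond 2 →J2  (Se1 (Se) sets effort on bond)
bond 4 →Sf1  (Sf1 (Sf) sets flow on bond)
bond 1 →GY1  (J2 effort already set via bond 2)
bond 5 →I1  (J2 effort already set via bond 2)
bond 0 →GY1  (through GY1, causality inverts; strokes same side of GY1)
bond 3 →J1  (closing 0-jn rule on J1)

1  (I1 all integral)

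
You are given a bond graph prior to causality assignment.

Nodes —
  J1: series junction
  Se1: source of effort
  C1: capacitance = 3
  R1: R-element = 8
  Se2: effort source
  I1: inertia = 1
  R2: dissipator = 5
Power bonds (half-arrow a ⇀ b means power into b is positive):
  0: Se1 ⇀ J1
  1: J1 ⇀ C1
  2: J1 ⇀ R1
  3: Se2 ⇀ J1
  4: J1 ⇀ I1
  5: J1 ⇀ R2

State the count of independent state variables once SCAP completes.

#0 stroke at J1  (Se1 (Se) sets effort on bond)
#3 stroke at J1  (Se2: effort source, stroke at far end)
#1 stroke at J1  (C1 integral (e out))
#4 stroke at I1  (prefer integral on I1)
#2 stroke at J1  (common-f at J1 fixed by 4)
#5 stroke at J1  (J1: bond 4 brought flow, rest push out)

2  (C1, I1 all integral)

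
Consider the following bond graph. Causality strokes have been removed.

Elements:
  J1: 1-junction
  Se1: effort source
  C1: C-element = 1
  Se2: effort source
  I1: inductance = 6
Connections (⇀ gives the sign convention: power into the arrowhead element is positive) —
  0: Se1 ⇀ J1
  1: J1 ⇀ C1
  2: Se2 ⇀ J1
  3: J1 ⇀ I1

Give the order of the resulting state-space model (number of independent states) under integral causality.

2  (C1, I1 all integral)

β0 stroke→J1  (Se1 fixes effort; stroke away)
β2 stroke→J1  (Se2 fixes effort; stroke away)
β1 stroke→J1  (C1 outputs effort q/C1)
β3 stroke→I1  (only one flow-in slot at J1)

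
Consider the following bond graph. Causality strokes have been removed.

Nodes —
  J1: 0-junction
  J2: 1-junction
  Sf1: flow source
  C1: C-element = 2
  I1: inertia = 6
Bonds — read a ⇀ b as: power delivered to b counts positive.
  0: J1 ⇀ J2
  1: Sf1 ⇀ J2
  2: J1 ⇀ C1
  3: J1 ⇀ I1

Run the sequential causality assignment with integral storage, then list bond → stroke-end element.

b1 |Sf1  (Sf1 (Sf) sets flow on bond)
b0 |J2  (J2: bond 1 brought flow, rest push out)
b2 |J1  (C1: C, integral causality)
b3 |I1  (J1 effort already set via bond 2)

#0 |J2
#1 |Sf1
#2 |J1
#3 |I1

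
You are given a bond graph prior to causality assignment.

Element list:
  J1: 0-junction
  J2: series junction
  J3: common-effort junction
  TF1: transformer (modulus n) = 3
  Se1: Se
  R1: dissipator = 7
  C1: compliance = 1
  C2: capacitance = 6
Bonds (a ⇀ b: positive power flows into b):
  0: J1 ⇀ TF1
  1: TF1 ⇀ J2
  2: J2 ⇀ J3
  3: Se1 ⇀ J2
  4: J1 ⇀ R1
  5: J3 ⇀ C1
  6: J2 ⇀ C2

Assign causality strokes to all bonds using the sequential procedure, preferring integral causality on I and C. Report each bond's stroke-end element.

β0 |J1
β1 |TF1
β2 |J2
β3 |J2
β4 |R1
β5 |J3
β6 |J2

b3 stroke at J2  (Se1 fixes effort; stroke away)
b5 stroke at J3  (C1: C, integral causality)
b2 stroke at J2  (J3: bond 5 brought effort, rest push out)
b6 stroke at J2  (C2 outputs effort q/C2)
b1 stroke at TF1  (closing 1-jn rule on J2)
b0 stroke at J1  (TF1: transformer flips bond 1)
b4 stroke at R1  (J1 effort already set via bond 0)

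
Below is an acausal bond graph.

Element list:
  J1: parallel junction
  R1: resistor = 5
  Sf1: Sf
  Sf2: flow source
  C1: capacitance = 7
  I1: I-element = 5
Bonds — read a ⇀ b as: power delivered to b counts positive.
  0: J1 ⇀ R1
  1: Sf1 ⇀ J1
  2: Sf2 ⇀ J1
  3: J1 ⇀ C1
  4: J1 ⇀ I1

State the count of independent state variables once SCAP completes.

β1 →Sf1  (Sf1 fixes flow; stroke at Sf1)
β2 →Sf2  (Sf2 fixes flow; stroke at Sf2)
β3 →J1  (prefer integral on C1)
β0 →R1  (J1 effort already set via bond 3)
β4 →I1  (J1: bond 3 brought effort, rest push out)

2  (C1, I1 all integral)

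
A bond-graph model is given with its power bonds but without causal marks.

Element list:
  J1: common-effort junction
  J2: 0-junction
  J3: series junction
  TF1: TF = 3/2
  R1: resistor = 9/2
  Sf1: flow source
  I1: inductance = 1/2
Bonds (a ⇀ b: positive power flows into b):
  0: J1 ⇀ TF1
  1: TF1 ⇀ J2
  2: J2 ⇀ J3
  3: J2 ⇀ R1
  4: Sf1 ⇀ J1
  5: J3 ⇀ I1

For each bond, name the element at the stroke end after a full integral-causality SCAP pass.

#0 |J1
#1 |TF1
#2 |J3
#3 |J2
#4 |Sf1
#5 |I1

b4 stroke at Sf1  (Sf1: flow source, stroke at near end)
b0 stroke at J1  (closing 0-jn rule on J1)
b1 stroke at TF1  (TF1 one-in-one-out from 0)
b5 stroke at I1  (I1 integral (f out))
b2 stroke at J3  (J3 flow already set via bond 5)
b3 stroke at J2  (J2 needs exactly one e-in)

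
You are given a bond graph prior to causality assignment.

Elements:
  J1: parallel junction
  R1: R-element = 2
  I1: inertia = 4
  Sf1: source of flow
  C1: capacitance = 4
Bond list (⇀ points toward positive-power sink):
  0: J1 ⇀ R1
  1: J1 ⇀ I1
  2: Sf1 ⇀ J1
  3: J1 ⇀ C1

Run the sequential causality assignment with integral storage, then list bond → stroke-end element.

b0 →R1
b1 →I1
b2 →Sf1
b3 →J1

β2 stroke→Sf1  (Sf1 (Sf) sets flow on bond)
β1 stroke→I1  (I1 outputs flow p/I1)
β3 stroke→J1  (C1 outputs effort q/C1)
β0 stroke→R1  (J1 effort already set via bond 3)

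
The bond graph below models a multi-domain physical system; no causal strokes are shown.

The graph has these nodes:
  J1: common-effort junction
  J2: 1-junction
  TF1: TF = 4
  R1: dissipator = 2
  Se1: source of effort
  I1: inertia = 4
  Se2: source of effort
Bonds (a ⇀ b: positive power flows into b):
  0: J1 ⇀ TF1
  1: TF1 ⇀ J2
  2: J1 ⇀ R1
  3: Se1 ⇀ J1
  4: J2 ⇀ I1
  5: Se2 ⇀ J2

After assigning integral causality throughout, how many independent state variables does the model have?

1  (I1 all integral)

bond 3 →J1  (source Se1 imposes e)
bond 5 →J2  (Se2: effort source, stroke at far end)
bond 0 →TF1  (J1: bond 3 brought effort, rest push out)
bond 2 →R1  (common-e at J1 fixed by 3)
bond 1 →J2  (through TF1, causality passes straight; one stroke at TF1)
bond 4 →I1  (J2: last free bond brings flow in)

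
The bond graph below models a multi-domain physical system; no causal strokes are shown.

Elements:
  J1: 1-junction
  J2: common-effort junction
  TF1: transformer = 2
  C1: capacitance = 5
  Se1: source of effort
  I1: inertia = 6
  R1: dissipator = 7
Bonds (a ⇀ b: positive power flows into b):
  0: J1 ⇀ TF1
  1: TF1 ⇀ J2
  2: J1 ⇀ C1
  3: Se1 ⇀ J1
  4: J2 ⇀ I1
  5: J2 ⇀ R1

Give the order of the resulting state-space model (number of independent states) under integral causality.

2  (C1, I1 all integral)

b3 →J1  (source Se1 imposes e)
b2 →J1  (prefer integral on C1)
b0 →TF1  (J1 needs exactly one f-in)
b1 →J2  (TF TF1: opposite of bond 0)
b4 →I1  (common-e at J2 fixed by 1)
b5 →R1  (J2: bond 1 brought effort, rest push out)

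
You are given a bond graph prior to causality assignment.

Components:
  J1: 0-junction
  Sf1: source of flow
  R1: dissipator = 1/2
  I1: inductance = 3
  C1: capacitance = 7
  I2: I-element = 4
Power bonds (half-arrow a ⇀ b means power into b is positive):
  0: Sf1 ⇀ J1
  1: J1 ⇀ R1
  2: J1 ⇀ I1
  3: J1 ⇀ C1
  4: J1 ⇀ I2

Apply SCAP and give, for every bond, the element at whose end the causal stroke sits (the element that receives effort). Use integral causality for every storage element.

bond 0 →Sf1
bond 1 →R1
bond 2 →I1
bond 3 →J1
bond 4 →I2

#0 |Sf1  (source Sf1 imposes f)
#2 |I1  (I1 outputs flow p/I1)
#3 |J1  (prefer integral on C1)
#1 |R1  (J1 effort already set via bond 3)
#4 |I2  (0-jn J1 has e-setter on 3)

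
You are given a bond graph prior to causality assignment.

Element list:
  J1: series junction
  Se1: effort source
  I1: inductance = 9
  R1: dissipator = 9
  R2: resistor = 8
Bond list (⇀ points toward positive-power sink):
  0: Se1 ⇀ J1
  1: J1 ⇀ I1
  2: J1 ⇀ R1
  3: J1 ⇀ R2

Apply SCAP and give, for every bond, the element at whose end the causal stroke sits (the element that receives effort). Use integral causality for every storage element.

b0 stroke→J1
b1 stroke→I1
b2 stroke→J1
b3 stroke→J1

b0 stroke at J1  (Se1 fixes effort; stroke away)
b1 stroke at I1  (prefer integral on I1)
b2 stroke at J1  (1-jn J1 has f-setter on 1)
b3 stroke at J1  (common-f at J1 fixed by 1)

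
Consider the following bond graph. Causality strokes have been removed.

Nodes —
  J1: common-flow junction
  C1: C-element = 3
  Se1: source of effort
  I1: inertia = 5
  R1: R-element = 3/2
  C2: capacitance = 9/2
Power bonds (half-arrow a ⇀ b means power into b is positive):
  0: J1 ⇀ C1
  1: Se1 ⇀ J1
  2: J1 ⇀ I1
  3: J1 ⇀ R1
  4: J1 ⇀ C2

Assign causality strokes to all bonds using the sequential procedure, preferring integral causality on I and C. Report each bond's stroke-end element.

b0 stroke at J1
b1 stroke at J1
b2 stroke at I1
b3 stroke at J1
b4 stroke at J1

β1 →J1  (source Se1 imposes e)
β0 →J1  (C1 outputs effort q/C1)
β2 →I1  (I1: I, integral causality)
β3 →J1  (common-f at J1 fixed by 2)
β4 →J1  (1-jn J1 has f-setter on 2)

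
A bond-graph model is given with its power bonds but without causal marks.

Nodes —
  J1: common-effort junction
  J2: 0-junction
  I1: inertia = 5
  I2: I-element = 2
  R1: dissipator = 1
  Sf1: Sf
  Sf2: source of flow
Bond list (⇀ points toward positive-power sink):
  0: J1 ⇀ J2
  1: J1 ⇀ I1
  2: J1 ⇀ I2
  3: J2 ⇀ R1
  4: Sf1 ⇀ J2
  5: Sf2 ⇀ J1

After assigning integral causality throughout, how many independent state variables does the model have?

b4 stroke at Sf1  (Sf1 (Sf) sets flow on bond)
b5 stroke at Sf2  (Sf2: flow source, stroke at near end)
b1 stroke at I1  (I1 integral (f out))
b2 stroke at I2  (I2: I, integral causality)
b0 stroke at J1  (only one effort-in slot at J1)
b3 stroke at J2  (closing 0-jn rule on J2)

2  (I1, I2 all integral)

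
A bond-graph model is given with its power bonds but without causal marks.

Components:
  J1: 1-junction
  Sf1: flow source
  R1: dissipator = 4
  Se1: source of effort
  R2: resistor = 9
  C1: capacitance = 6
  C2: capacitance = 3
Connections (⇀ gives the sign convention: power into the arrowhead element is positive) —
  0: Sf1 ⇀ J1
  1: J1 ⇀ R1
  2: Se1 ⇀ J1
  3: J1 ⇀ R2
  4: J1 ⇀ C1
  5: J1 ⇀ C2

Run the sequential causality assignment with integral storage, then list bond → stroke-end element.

β0 →Sf1  (Sf1: flow source, stroke at near end)
β2 →J1  (source Se1 imposes e)
β1 →J1  (J1 flow already set via bond 0)
β3 →J1  (1-jn J1 has f-setter on 0)
β4 →J1  (1-jn J1 has f-setter on 0)
β5 →J1  (J1 flow already set via bond 0)

b0 →Sf1
b1 →J1
b2 →J1
b3 →J1
b4 →J1
b5 →J1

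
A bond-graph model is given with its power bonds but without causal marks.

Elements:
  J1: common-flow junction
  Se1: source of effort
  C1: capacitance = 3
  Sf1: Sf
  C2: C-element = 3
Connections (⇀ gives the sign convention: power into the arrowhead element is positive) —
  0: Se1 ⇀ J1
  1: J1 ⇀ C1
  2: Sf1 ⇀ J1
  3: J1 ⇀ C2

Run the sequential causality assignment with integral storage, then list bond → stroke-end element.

bond 0 stroke at J1
bond 1 stroke at J1
bond 2 stroke at Sf1
bond 3 stroke at J1

bond 0 |J1  (source Se1 imposes e)
bond 2 |Sf1  (Sf1 fixes flow; stroke at Sf1)
bond 1 |J1  (1-jn J1 has f-setter on 2)
bond 3 |J1  (J1 flow already set via bond 2)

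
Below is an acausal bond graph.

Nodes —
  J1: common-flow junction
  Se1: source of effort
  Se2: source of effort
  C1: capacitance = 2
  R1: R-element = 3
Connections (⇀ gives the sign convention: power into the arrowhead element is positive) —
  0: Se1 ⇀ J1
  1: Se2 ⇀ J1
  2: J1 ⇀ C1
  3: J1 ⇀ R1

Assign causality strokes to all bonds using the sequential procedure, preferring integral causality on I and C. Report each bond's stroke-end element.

#0 stroke→J1
#1 stroke→J1
#2 stroke→J1
#3 stroke→R1

bond 0 |J1  (source Se1 imposes e)
bond 1 |J1  (Se2 fixes effort; stroke away)
bond 2 |J1  (C1 outputs effort q/C1)
bond 3 |R1  (closing 1-jn rule on J1)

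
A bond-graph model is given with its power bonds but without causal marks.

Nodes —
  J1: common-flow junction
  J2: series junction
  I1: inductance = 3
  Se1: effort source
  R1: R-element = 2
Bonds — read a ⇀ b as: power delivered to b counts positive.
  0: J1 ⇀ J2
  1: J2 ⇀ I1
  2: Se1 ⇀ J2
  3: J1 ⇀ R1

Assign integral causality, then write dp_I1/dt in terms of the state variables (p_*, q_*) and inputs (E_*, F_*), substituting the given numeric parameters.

#2 stroke→J2  (source Se1 imposes e)
#1 stroke→I1  (I1 outputs flow p/I1)
#0 stroke→J2  (J2: bond 1 brought flow, rest push out)
#3 stroke→J1  (J1: bond 0 brought flow, rest push out)

dp_I1/dt = E_Se1 - 2*p_I1/3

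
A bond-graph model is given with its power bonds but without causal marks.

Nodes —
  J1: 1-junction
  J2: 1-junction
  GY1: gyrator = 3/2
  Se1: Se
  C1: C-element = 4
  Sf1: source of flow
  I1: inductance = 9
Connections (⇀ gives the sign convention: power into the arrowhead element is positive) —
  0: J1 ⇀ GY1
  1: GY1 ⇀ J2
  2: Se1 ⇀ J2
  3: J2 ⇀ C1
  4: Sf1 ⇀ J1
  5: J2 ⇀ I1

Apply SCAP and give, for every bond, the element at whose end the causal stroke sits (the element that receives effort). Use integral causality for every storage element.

#0 |J1
#1 |J2
#2 |J2
#3 |J2
#4 |Sf1
#5 |I1

β2 stroke→J2  (Se1 (Se) sets effort on bond)
β4 stroke→Sf1  (source Sf1 imposes f)
β0 stroke→J1  (1-jn J1 has f-setter on 4)
β1 stroke→J2  (GY1 both-in/both-out from 0)
β3 stroke→J2  (C1 integral (e out))
β5 stroke→I1  (J2: last free bond brings flow in)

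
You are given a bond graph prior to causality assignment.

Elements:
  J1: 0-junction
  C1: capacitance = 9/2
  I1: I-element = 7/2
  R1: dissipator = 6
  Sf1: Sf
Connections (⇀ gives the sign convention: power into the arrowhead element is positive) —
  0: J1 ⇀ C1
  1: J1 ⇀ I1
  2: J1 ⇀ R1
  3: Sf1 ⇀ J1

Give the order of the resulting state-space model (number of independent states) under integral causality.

#3 |Sf1  (Sf1: flow source, stroke at near end)
#0 |J1  (C1 outputs effort q/C1)
#1 |I1  (J1: bond 0 brought effort, rest push out)
#2 |R1  (J1: bond 0 brought effort, rest push out)

2  (C1, I1 all integral)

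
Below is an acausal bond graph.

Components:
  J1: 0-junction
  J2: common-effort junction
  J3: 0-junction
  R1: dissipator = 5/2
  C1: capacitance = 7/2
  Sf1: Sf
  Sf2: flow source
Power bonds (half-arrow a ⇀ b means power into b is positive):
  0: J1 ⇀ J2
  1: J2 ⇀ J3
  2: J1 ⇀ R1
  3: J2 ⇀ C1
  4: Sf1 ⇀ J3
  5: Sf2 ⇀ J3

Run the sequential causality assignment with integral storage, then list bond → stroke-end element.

b0 |J1
b1 |J3
b2 |R1
b3 |J2
b4 |Sf1
b5 |Sf2

β4 stroke→Sf1  (source Sf1 imposes f)
β5 stroke→Sf2  (source Sf2 imposes f)
β1 stroke→J3  (only one effort-in slot at J3)
β3 stroke→J2  (C1: C, integral causality)
β0 stroke→J1  (J2 effort already set via bond 3)
β2 stroke→R1  (J1 effort already set via bond 0)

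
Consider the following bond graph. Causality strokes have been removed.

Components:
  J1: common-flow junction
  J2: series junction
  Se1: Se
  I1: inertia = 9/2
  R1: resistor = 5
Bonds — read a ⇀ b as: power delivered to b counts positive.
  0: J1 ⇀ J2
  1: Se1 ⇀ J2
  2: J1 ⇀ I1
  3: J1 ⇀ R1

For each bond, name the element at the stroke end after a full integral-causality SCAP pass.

bond 1 stroke→J2  (Se1: effort source, stroke at far end)
bond 0 stroke→J1  (J2 needs exactly one f-in)
bond 2 stroke→I1  (I1 integral (f out))
bond 3 stroke→J1  (J1 flow already set via bond 2)

#0 stroke→J1
#1 stroke→J2
#2 stroke→I1
#3 stroke→J1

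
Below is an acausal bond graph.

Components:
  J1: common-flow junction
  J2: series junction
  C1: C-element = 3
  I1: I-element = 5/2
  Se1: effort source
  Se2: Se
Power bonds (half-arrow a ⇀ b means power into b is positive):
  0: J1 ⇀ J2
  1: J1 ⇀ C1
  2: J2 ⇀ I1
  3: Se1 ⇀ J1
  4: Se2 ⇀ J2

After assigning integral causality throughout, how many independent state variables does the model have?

β3 stroke at J1  (Se1 fixes effort; stroke away)
β4 stroke at J2  (Se2 (Se) sets effort on bond)
β1 stroke at J1  (prefer integral on C1)
β0 stroke at J2  (J1: last free bond brings flow in)
β2 stroke at I1  (closing 1-jn rule on J2)

2  (C1, I1 all integral)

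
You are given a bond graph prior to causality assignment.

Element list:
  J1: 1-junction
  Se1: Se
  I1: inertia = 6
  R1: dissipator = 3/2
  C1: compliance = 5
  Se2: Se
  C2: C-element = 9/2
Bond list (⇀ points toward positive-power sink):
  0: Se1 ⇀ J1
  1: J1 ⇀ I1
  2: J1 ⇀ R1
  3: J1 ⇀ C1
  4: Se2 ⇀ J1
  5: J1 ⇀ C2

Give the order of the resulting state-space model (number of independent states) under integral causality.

b0 |J1  (Se1 (Se) sets effort on bond)
b4 |J1  (source Se2 imposes e)
b1 |I1  (I1: I, integral causality)
b2 |J1  (common-f at J1 fixed by 1)
b3 |J1  (J1: bond 1 brought flow, rest push out)
b5 |J1  (J1: bond 1 brought flow, rest push out)

3  (C1, C2, I1 all integral)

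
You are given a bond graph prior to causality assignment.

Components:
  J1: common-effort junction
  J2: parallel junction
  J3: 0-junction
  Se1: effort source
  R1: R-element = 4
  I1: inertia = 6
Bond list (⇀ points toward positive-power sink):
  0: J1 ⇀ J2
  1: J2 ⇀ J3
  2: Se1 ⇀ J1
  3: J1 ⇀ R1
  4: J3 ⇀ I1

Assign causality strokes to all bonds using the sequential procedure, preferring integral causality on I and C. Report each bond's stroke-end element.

b0 stroke at J2
b1 stroke at J3
b2 stroke at J1
b3 stroke at R1
b4 stroke at I1

bond 2 →J1  (source Se1 imposes e)
bond 0 →J2  (J1: bond 2 brought effort, rest push out)
bond 3 →R1  (common-e at J1 fixed by 2)
bond 1 →J3  (J2 effort already set via bond 0)
bond 4 →I1  (J3: bond 1 brought effort, rest push out)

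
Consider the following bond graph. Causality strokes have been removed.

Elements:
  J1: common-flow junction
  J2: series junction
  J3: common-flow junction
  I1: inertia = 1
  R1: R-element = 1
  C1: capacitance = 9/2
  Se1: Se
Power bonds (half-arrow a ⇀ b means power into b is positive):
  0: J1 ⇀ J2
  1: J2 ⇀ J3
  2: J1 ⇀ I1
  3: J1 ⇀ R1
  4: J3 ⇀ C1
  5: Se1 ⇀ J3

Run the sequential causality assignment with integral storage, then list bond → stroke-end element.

β5 stroke→J3  (source Se1 imposes e)
β2 stroke→I1  (I1: I, integral causality)
β0 stroke→J1  (1-jn J1 has f-setter on 2)
β3 stroke→J1  (common-f at J1 fixed by 2)
β1 stroke→J2  (1-jn J2 has f-setter on 0)
β4 stroke→J3  (J3 flow already set via bond 1)

β0 stroke at J1
β1 stroke at J2
β2 stroke at I1
β3 stroke at J1
β4 stroke at J3
β5 stroke at J3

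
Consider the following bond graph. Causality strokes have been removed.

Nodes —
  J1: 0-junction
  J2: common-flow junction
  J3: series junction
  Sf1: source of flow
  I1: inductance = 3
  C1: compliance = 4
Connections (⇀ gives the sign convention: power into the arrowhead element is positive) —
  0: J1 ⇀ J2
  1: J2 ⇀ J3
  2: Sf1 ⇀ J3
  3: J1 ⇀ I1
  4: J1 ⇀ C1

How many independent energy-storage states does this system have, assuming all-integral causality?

#2 stroke at Sf1  (Sf1 (Sf) sets flow on bond)
#1 stroke at J3  (J3: bond 2 brought flow, rest push out)
#0 stroke at J2  (common-f at J2 fixed by 1)
#3 stroke at I1  (I1: I, integral causality)
#4 stroke at J1  (J1 needs exactly one e-in)

2  (C1, I1 all integral)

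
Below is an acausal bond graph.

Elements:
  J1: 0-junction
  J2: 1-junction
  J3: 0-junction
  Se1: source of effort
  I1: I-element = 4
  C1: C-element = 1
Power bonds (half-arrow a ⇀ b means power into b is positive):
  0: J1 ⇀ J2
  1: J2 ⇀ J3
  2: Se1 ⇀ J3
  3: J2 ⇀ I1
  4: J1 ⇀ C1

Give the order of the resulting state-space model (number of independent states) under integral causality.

2  (C1, I1 all integral)

#2 stroke→J3  (Se1 fixes effort; stroke away)
#1 stroke→J2  (J3 effort already set via bond 2)
#3 stroke→I1  (I1 integral (f out))
#0 stroke→J2  (J2: bond 3 brought flow, rest push out)
#4 stroke→J1  (only one effort-in slot at J1)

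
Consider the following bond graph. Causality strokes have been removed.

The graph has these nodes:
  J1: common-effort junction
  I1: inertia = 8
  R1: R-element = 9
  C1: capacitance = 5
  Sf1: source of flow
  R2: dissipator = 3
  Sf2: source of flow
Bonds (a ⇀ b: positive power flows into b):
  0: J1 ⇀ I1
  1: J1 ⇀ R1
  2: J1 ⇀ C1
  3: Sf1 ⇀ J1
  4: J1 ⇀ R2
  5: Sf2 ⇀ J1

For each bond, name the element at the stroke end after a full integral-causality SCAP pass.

β0 |I1
β1 |R1
β2 |J1
β3 |Sf1
β4 |R2
β5 |Sf2

b3 |Sf1  (Sf1 fixes flow; stroke at Sf1)
b5 |Sf2  (Sf2 (Sf) sets flow on bond)
b0 |I1  (I1: I, integral causality)
b2 |J1  (C1 outputs effort q/C1)
b1 |R1  (0-jn J1 has e-setter on 2)
b4 |R2  (J1: bond 2 brought effort, rest push out)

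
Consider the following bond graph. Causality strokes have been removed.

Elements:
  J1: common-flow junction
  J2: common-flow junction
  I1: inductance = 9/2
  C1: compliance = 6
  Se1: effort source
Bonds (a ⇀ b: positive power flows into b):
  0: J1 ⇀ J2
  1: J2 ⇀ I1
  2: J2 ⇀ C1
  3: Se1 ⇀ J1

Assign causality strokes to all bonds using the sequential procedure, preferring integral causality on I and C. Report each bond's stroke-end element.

b0 →J2
b1 →I1
b2 →J2
b3 →J1

bond 3 stroke at J1  (Se1: effort source, stroke at far end)
bond 0 stroke at J2  (closing 1-jn rule on J1)
bond 1 stroke at I1  (prefer integral on I1)
bond 2 stroke at J2  (1-jn J2 has f-setter on 1)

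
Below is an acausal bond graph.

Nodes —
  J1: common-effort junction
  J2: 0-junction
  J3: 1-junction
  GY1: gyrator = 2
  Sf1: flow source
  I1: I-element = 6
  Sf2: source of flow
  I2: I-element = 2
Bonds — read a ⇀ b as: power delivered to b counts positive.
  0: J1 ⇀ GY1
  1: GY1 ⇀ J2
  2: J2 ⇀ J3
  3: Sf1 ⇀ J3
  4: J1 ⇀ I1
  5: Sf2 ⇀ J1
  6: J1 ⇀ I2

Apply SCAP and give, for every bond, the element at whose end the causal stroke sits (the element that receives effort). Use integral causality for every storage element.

#0 stroke at J1
#1 stroke at J2
#2 stroke at J3
#3 stroke at Sf1
#4 stroke at I1
#5 stroke at Sf2
#6 stroke at I2

b3 stroke→Sf1  (Sf1 (Sf) sets flow on bond)
b5 stroke→Sf2  (Sf2 (Sf) sets flow on bond)
b2 stroke→J3  (common-f at J3 fixed by 3)
b1 stroke→J2  (closing 0-jn rule on J2)
b0 stroke→J1  (through GY1, causality inverts; strokes same side of GY1)
b4 stroke→I1  (J1: bond 0 brought effort, rest push out)
b6 stroke→I2  (0-jn J1 has e-setter on 0)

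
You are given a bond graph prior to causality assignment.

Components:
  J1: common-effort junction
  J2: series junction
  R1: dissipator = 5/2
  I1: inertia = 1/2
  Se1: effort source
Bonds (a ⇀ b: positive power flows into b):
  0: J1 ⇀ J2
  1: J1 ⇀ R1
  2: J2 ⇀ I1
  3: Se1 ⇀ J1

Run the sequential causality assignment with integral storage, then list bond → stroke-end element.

β0 stroke→J2
β1 stroke→R1
β2 stroke→I1
β3 stroke→J1

β3 →J1  (Se1: effort source, stroke at far end)
β0 →J2  (J1: bond 3 brought effort, rest push out)
β1 →R1  (0-jn J1 has e-setter on 3)
β2 →I1  (J2: last free bond brings flow in)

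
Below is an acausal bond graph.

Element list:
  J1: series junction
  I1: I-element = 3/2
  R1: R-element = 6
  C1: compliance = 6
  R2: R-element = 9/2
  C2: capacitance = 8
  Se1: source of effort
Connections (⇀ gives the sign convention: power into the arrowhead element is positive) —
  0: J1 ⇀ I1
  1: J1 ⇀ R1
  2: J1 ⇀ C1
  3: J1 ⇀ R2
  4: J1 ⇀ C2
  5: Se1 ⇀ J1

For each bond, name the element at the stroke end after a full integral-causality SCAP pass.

b5 →J1  (Se1 fixes effort; stroke away)
b0 →I1  (prefer integral on I1)
b1 →J1  (common-f at J1 fixed by 0)
b2 →J1  (1-jn J1 has f-setter on 0)
b3 →J1  (J1 flow already set via bond 0)
b4 →J1  (common-f at J1 fixed by 0)

bond 0 stroke at I1
bond 1 stroke at J1
bond 2 stroke at J1
bond 3 stroke at J1
bond 4 stroke at J1
bond 5 stroke at J1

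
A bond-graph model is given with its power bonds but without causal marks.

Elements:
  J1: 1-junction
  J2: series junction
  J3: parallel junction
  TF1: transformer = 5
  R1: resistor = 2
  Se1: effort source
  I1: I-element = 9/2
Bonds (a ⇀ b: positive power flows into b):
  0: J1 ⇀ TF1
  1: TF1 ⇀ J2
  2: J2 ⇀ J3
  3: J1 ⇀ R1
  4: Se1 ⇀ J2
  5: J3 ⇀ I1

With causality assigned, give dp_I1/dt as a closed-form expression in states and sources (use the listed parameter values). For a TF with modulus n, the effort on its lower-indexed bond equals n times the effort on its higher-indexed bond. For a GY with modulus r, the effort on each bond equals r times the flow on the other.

dp_I1/dt = E_Se1 - 4*p_I1/225

β4 stroke at J2  (source Se1 imposes e)
β5 stroke at I1  (I1: I, integral causality)
β2 stroke at J3  (closing 0-jn rule on J3)
β1 stroke at J2  (J2 flow already set via bond 2)
β0 stroke at TF1  (through TF1, causality passes straight; one stroke at TF1)
β3 stroke at J1  (J1: bond 0 brought flow, rest push out)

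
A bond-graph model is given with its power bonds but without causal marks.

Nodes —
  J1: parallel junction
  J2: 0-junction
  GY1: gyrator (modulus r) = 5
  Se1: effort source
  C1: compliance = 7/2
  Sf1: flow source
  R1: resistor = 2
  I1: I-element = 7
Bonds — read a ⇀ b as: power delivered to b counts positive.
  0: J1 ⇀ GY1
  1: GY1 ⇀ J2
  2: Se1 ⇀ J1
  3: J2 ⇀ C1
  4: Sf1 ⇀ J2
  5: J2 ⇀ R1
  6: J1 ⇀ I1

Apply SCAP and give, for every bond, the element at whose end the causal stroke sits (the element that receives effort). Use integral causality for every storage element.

β0 stroke→GY1
β1 stroke→GY1
β2 stroke→J1
β3 stroke→J2
β4 stroke→Sf1
β5 stroke→R1
β6 stroke→I1

b2 |J1  (Se1: effort source, stroke at far end)
b4 |Sf1  (Sf1: flow source, stroke at near end)
b0 |GY1  (common-e at J1 fixed by 2)
b6 |I1  (J1: bond 2 brought effort, rest push out)
b1 |GY1  (GY GY1: same side as bond 0)
b3 |J2  (C1 integral (e out))
b5 |R1  (J2 effort already set via bond 3)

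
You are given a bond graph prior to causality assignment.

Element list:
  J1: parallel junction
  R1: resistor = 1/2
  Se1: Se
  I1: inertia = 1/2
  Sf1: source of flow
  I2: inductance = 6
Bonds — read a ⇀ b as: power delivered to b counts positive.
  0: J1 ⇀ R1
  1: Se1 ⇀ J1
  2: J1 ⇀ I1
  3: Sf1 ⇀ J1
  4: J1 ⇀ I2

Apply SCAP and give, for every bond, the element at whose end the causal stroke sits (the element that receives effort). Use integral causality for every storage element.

bond 1 stroke at J1  (source Se1 imposes e)
bond 3 stroke at Sf1  (Sf1 (Sf) sets flow on bond)
bond 0 stroke at R1  (J1 effort already set via bond 1)
bond 2 stroke at I1  (J1: bond 1 brought effort, rest push out)
bond 4 stroke at I2  (J1 effort already set via bond 1)

#0 stroke→R1
#1 stroke→J1
#2 stroke→I1
#3 stroke→Sf1
#4 stroke→I2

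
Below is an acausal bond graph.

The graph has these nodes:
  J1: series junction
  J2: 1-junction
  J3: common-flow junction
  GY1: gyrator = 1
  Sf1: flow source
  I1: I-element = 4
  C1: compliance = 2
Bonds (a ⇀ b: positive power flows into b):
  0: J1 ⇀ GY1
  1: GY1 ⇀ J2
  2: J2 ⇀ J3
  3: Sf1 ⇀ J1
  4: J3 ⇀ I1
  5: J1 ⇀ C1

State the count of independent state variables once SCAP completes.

#3 stroke→Sf1  (Sf1: flow source, stroke at near end)
#0 stroke→J1  (common-f at J1 fixed by 3)
#5 stroke→J1  (1-jn J1 has f-setter on 3)
#1 stroke→J2  (GY1 both-in/both-out from 0)
#2 stroke→J3  (J2: last free bond brings flow in)
#4 stroke→I1  (closing 1-jn rule on J3)

2  (C1, I1 all integral)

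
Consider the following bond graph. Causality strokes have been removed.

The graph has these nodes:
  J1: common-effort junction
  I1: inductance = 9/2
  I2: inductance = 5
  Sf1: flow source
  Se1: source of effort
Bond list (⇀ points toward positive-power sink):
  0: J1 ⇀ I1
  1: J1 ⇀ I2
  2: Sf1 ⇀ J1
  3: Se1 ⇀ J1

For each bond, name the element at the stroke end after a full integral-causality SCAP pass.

bond 2 |Sf1  (Sf1 fixes flow; stroke at Sf1)
bond 3 |J1  (source Se1 imposes e)
bond 0 |I1  (J1 effort already set via bond 3)
bond 1 |I2  (J1 effort already set via bond 3)

β0 stroke at I1
β1 stroke at I2
β2 stroke at Sf1
β3 stroke at J1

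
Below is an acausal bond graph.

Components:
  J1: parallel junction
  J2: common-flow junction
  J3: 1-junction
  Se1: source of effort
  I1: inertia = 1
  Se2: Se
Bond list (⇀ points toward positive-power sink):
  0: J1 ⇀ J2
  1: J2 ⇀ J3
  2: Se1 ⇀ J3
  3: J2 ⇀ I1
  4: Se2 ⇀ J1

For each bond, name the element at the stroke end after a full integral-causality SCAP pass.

b2 →J3  (source Se1 imposes e)
b4 →J1  (source Se2 imposes e)
b0 →J2  (common-e at J1 fixed by 4)
b1 →J2  (J3: last free bond brings flow in)
b3 →I1  (only one flow-in slot at J2)

b0 stroke→J2
b1 stroke→J2
b2 stroke→J3
b3 stroke→I1
b4 stroke→J1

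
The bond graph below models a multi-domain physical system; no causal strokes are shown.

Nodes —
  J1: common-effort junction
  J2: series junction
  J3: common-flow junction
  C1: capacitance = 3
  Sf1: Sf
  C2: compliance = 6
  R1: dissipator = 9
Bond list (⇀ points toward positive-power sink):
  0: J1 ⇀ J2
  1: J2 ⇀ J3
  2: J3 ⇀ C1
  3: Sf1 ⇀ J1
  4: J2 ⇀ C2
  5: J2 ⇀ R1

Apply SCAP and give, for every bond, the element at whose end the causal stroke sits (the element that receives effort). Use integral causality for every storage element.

β3 →Sf1  (source Sf1 imposes f)
β0 →J1  (only one effort-in slot at J1)
β1 →J2  (common-f at J2 fixed by 0)
β4 →J2  (1-jn J2 has f-setter on 0)
β5 →J2  (J2 flow already set via bond 0)
β2 →J3  (common-f at J3 fixed by 1)

#0 |J1
#1 |J2
#2 |J3
#3 |Sf1
#4 |J2
#5 |J2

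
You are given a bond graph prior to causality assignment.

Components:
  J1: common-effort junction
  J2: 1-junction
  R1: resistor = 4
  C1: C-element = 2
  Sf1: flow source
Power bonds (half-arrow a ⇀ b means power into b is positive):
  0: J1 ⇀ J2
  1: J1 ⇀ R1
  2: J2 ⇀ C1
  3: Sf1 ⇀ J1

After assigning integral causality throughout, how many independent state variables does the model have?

1  (C1 all integral)

β3 →Sf1  (source Sf1 imposes f)
β2 →J2  (C1 outputs effort q/C1)
β0 →J1  (only one flow-in slot at J2)
β1 →R1  (0-jn J1 has e-setter on 0)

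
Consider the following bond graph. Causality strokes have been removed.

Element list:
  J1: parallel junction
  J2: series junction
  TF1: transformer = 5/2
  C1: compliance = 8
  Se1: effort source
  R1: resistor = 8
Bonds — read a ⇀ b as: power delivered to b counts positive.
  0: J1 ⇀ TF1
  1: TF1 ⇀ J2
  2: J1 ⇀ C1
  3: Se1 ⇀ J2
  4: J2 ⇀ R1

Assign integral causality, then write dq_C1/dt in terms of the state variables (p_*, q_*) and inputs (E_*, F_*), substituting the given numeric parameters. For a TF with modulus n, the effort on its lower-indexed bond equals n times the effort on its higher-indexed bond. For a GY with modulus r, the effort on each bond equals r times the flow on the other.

dq_C1/dt = -E_Se1/20 - q_C1/400

#3 stroke→J2  (Se1: effort source, stroke at far end)
#2 stroke→J1  (C1 outputs effort q/C1)
#0 stroke→TF1  (0-jn J1 has e-setter on 2)
#1 stroke→J2  (TF TF1: opposite of bond 0)
#4 stroke→R1  (only one flow-in slot at J2)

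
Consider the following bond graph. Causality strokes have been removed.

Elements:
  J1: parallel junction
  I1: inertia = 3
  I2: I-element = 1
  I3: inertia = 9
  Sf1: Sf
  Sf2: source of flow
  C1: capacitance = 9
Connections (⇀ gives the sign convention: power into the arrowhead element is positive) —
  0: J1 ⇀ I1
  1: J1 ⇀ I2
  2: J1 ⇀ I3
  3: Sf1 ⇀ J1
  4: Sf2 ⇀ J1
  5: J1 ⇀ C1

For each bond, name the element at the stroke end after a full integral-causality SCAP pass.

β3 →Sf1  (source Sf1 imposes f)
β4 →Sf2  (Sf2 fixes flow; stroke at Sf2)
β0 →I1  (prefer integral on I1)
β1 →I2  (I2 outputs flow p/I2)
β2 →I3  (I3 integral (f out))
β5 →J1  (only one effort-in slot at J1)

β0 stroke at I1
β1 stroke at I2
β2 stroke at I3
β3 stroke at Sf1
β4 stroke at Sf2
β5 stroke at J1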